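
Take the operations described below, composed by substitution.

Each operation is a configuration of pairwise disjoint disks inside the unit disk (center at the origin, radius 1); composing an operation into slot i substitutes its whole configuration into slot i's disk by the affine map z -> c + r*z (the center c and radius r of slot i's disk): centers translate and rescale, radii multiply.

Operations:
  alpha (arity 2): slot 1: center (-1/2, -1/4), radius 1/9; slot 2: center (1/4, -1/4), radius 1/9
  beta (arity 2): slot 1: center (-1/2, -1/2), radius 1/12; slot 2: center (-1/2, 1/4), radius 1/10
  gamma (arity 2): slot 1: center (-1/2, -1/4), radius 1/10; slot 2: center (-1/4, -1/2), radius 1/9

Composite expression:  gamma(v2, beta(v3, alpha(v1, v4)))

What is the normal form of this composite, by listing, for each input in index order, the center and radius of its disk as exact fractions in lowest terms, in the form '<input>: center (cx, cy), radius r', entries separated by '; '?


Below gamma, radii multiply path by path; the v-disk centers shift.
v2: after 1 affine step, its disk has center (-1/2, -1/4), radius 1/10
v3: after 2 affine steps, its disk has center (-11/36, -5/9), radius 1/108
v1: after 3 affine steps, its disk has center (-14/45, -19/40), radius 1/810
v4: after 3 affine steps, its disk has center (-109/360, -19/40), radius 1/810

v1: center (-14/45, -19/40), radius 1/810; v2: center (-1/2, -1/4), radius 1/10; v3: center (-11/36, -5/9), radius 1/108; v4: center (-109/360, -19/40), radius 1/810


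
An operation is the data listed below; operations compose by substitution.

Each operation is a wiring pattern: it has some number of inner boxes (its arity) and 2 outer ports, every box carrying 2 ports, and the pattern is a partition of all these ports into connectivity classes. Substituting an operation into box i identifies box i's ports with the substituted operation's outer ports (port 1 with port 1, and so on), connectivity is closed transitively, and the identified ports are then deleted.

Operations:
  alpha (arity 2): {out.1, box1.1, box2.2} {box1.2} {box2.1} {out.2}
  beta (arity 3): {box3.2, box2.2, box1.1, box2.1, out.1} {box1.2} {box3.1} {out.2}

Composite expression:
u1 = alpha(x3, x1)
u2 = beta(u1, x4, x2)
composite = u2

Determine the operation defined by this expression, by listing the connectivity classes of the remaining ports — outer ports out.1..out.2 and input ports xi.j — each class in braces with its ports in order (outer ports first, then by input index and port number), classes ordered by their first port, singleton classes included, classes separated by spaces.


{out.1, x1.2, x2.2, x3.1, x4.1, x4.2} {out.2} {x1.1} {x2.1} {x3.2}

Reachability decides: close wires over beta-identified ports.
through alpha, on inputs (x3, x1): {out.1, x1.2, x3.1} {out.2} {x1.1} {x3.2} (out.j = stage outer ports)
through beta, on inputs (x3, x1, x4, x2): {out.1, x1.2, x2.2, x3.1, x4.1, x4.2} {out.2} {x1.1} {x2.1} {x3.2} (out.j = stage outer ports)


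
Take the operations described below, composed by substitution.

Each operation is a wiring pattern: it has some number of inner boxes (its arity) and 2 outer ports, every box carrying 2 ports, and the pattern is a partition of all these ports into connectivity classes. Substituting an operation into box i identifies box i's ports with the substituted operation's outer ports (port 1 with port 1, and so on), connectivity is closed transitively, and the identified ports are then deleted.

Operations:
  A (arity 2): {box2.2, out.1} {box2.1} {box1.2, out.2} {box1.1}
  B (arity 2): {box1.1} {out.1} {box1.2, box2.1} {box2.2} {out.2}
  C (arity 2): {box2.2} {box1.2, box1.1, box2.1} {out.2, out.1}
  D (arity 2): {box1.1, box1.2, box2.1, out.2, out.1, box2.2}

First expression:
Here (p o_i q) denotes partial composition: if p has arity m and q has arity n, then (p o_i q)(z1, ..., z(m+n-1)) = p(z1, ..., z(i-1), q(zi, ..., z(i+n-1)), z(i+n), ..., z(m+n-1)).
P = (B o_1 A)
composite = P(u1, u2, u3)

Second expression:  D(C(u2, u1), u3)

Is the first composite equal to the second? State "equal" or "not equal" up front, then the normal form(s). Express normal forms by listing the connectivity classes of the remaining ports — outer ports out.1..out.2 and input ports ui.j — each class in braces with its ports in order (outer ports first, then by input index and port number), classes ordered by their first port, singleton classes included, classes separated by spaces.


not equal; first: {out.1} {out.2} {u1.1} {u1.2, u3.1} {u2.1} {u2.2} {u3.2}; second: {out.1, out.2, u3.1, u3.2} {u1.1, u2.1, u2.2} {u1.2}

Normal form of the first expression: {out.1} {out.2} {u1.1} {u1.2, u3.1} {u2.1} {u2.2} {u3.2}
Normal form of the second expression: {out.1, out.2, u3.1, u3.2} {u1.1, u2.1, u2.2} {u1.2}
No match — not equal.


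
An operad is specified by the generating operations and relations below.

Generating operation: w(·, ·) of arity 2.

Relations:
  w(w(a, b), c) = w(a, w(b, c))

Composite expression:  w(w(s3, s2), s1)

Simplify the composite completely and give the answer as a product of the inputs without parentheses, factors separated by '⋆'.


s3 ⋆ s2 ⋆ s1

All parenthesizations of w agree; list the s-inputs left to right.
w(s3, s2) unparenthesizes to s3 ⋆ s2
w(w(s3, s2), s1) unparenthesizes to s3 ⋆ s2 ⋆ s1


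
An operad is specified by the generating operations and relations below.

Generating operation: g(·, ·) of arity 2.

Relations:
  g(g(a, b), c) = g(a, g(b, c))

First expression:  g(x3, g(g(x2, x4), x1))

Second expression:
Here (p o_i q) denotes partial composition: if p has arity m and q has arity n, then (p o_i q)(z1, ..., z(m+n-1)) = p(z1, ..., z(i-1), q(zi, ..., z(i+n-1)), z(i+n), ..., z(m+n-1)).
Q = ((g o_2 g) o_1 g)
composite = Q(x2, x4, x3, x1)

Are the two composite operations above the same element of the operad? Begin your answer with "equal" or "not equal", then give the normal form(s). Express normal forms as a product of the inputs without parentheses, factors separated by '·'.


not equal — first x3 · x2 · x4 · x1, second x2 · x4 · x3 · x1

In normal form, the first expression is x3 · x2 · x4 · x1
In normal form, the second expression is x2 · x4 · x3 · x1
They disagree, so not equal.


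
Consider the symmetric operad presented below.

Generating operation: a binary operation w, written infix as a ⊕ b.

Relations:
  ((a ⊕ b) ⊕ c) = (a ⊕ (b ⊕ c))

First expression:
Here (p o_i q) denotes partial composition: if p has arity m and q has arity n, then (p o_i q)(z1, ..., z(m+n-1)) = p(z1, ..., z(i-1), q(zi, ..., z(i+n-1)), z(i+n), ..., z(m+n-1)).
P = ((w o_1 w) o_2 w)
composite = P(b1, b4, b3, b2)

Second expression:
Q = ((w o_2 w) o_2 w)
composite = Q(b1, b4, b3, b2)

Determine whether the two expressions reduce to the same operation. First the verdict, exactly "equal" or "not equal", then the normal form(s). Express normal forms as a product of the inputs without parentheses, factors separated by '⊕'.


equal; both compose to b1 ⊕ b4 ⊕ b3 ⊕ b2

The first composite normalizes to b1 ⊕ b4 ⊕ b3 ⊕ b2
The second composite normalizes to b1 ⊕ b4 ⊕ b3 ⊕ b2
Same normal form: equal.


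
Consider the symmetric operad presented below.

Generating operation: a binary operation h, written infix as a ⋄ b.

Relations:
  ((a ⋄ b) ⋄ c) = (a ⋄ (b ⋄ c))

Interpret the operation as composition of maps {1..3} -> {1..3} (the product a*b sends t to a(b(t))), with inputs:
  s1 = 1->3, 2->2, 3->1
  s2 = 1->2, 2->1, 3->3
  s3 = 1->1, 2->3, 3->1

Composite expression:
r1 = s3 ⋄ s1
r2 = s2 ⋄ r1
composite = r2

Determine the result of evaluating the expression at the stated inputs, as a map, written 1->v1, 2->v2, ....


1->2, 2->3, 3->2

(s3 ⋄ s1) = 1->1, 2->3, 3->1
(s2 ⋄ (s3 ⋄ s1)) = 1->2, 2->3, 3->2


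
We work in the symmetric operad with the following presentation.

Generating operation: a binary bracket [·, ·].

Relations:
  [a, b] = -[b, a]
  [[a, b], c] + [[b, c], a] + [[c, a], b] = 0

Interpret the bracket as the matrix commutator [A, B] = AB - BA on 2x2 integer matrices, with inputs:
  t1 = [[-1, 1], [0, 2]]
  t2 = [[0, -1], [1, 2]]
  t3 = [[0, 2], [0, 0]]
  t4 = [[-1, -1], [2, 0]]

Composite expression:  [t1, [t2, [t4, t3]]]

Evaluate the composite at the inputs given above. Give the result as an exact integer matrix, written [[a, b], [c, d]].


[[-8, 8], [-24, 8]]

[t4, t3] = [[-4, -2], [0, 4]]
[t2, [t4, t3]] = [[2, -4], [-8, -2]]
[t1, [t2, [t4, t3]]] = [[-8, 8], [-24, 8]]


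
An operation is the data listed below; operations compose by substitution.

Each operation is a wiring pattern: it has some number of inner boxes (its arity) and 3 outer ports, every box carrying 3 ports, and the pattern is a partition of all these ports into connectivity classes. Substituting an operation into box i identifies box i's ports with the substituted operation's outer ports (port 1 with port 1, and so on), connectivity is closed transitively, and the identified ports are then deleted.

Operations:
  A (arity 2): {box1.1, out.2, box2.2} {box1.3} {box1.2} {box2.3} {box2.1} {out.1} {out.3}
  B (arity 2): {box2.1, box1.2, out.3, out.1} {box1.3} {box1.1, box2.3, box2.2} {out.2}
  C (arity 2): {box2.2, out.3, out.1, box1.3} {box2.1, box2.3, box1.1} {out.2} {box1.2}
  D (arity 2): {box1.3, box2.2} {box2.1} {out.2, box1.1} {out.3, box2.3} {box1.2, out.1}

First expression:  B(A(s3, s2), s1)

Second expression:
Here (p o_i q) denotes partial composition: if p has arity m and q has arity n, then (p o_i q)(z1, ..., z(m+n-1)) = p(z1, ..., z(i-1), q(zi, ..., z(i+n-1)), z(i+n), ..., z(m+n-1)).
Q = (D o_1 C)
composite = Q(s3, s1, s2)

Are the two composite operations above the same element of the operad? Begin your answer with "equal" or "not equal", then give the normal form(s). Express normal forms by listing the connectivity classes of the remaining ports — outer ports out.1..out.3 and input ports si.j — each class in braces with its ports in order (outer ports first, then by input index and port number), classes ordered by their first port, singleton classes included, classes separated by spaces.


not equal — first {out.1, out.3, s1.1, s2.2, s3.1} {out.2} {s1.2, s1.3} {s2.1} {s2.3} {s3.2} {s3.3}, second {out.1} {out.2, s1.2, s2.2, s3.3} {out.3, s2.3} {s1.1, s1.3, s3.1} {s2.1} {s3.2}

The first expression reduces to {out.1, out.3, s1.1, s2.2, s3.1} {out.2} {s1.2, s1.3} {s2.1} {s2.3} {s3.2} {s3.3}
The second expression reduces to {out.1} {out.2, s1.2, s2.2, s3.3} {out.3, s2.3} {s1.1, s1.3, s3.1} {s2.1} {s3.2}
No match — not equal.


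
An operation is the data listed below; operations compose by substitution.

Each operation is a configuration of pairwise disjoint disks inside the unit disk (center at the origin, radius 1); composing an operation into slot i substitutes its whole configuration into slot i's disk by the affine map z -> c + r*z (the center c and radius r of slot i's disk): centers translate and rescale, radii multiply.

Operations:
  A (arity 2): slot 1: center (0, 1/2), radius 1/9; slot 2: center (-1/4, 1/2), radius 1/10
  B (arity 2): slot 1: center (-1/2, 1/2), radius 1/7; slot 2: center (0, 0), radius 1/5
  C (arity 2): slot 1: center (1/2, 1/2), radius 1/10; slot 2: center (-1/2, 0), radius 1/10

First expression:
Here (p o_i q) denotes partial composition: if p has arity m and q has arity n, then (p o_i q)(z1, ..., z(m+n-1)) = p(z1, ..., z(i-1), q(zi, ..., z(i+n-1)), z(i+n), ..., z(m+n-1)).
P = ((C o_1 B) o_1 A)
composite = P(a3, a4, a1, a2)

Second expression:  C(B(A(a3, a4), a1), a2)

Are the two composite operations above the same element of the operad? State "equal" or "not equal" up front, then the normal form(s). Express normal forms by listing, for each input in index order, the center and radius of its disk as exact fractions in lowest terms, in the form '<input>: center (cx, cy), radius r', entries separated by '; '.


The first composite normalizes to a1: center (1/2, 1/2), radius 1/50; a2: center (-1/2, 0), radius 1/10; a3: center (9/20, 39/70), radius 1/630; a4: center (25/56, 39/70), radius 1/700
The second composite normalizes to a1: center (1/2, 1/2), radius 1/50; a2: center (-1/2, 0), radius 1/10; a3: center (9/20, 39/70), radius 1/630; a4: center (25/56, 39/70), radius 1/700
One common form — equal.

equal: each reduces to a1: center (1/2, 1/2), radius 1/50; a2: center (-1/2, 0), radius 1/10; a3: center (9/20, 39/70), radius 1/630; a4: center (25/56, 39/70), radius 1/700


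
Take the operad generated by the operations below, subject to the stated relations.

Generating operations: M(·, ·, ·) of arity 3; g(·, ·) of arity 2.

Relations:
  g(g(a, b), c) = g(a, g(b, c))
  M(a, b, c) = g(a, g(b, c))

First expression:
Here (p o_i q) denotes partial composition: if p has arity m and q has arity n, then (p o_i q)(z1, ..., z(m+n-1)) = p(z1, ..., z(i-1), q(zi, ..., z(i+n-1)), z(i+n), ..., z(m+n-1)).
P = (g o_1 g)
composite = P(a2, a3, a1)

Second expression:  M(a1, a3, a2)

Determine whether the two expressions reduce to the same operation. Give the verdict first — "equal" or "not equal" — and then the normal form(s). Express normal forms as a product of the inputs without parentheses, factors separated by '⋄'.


not equal: they reduce to a2 ⋄ a3 ⋄ a1 and a1 ⋄ a3 ⋄ a2

In normal form, the first expression is a2 ⋄ a3 ⋄ a1
In normal form, the second expression is a1 ⋄ a3 ⋄ a2
The forms do not match — not equal.


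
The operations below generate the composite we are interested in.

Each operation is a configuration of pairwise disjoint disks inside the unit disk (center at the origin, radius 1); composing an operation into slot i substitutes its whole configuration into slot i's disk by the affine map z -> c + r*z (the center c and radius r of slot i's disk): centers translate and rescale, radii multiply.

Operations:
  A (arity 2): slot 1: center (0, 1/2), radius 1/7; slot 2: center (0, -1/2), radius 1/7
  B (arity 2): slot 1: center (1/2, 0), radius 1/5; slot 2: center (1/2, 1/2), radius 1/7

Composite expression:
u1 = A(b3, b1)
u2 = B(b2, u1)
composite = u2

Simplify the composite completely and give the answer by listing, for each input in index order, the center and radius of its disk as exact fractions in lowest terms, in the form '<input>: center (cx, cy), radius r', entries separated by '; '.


b1: center (1/2, 3/7), radius 1/49; b2: center (1/2, 0), radius 1/5; b3: center (1/2, 4/7), radius 1/49

Only the slot chain above each b matters under B; compose those maps.
tracing b2 down its 1-map path: center (1/2, 0), radius 1/5
tracing b3 down its 2-map path: center (1/2, 4/7), radius 1/49
tracing b1 down its 2-map path: center (1/2, 3/7), radius 1/49


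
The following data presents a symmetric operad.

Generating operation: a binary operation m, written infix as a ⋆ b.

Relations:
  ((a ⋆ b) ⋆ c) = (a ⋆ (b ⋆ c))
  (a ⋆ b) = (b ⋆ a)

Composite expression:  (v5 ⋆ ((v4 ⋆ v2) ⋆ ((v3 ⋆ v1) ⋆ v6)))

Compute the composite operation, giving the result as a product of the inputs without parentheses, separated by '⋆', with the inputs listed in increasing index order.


Reordering under m is free, so list the v-inputs canonically.
(v4 ⋆ v2) unparenthesizes to v4 ⋆ v2
(v3 ⋆ v1) unparenthesizes to v3 ⋆ v1
((v3 ⋆ v1) ⋆ v6) unparenthesizes to v3 ⋆ v1 ⋆ v6
((v4 ⋆ v2) ⋆ ((v3 ⋆ v1) ⋆ v6)) unparenthesizes to v4 ⋆ v2 ⋆ v3 ⋆ v1 ⋆ v6
(v5 ⋆ ((v4 ⋆ v2) ⋆ ((v3 ⋆ v1) ⋆ v6))) unparenthesizes to v5 ⋆ v4 ⋆ v2 ⋆ v3 ⋆ v1 ⋆ v6
the factors in increasing index order: v1 ⋆ v2 ⋆ v3 ⋆ v4 ⋆ v5 ⋆ v6

v1 ⋆ v2 ⋆ v3 ⋆ v4 ⋆ v5 ⋆ v6


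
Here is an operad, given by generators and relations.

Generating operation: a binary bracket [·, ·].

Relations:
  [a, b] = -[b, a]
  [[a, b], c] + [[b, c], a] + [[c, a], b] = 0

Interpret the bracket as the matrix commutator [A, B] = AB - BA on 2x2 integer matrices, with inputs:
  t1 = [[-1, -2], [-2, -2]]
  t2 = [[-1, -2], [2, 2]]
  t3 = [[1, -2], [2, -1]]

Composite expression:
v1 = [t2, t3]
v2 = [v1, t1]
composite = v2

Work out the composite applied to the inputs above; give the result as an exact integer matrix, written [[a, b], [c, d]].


[t2, t3] = [[0, 10], [10, 0]]
[[t2, t3], t1] = [[0, -10], [10, 0]]

[[0, -10], [10, 0]]


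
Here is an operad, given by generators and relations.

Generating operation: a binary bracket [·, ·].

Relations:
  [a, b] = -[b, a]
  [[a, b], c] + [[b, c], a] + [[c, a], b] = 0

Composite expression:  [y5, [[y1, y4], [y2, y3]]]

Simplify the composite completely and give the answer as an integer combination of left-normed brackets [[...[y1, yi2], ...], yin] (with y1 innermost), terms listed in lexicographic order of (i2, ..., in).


-[[[[y1, y4], y2], y3], y5] + [[[[y1, y4], y3], y2], y5]

Expand each bracket as ab - ba; the y1-initial words give the coefficients.
Composite bracket: [y5, [[y1, y4], [y2, y3]]]
Full expansion: 16 signed words from ab - ba (2^4 = 16).
Only words starting with y1 matter:
  y1y4y2y3y5 (sign -1) contributes -[[[[y1, y4], y2], y3], y5]
  y1y4y3y2y5 (sign +1) contributes +[[[[y1, y4], y3], y2], y5]


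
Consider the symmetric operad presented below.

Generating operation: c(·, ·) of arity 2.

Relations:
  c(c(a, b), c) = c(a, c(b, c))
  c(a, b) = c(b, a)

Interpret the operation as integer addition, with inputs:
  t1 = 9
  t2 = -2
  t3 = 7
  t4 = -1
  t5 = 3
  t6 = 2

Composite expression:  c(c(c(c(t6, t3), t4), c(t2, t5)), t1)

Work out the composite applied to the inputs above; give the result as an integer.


18

c(t6, t3) = 9
c(c(t6, t3), t4) = 8
c(t2, t5) = 1
c(c(c(t6, t3), t4), c(t2, t5)) = 9
c(c(c(c(t6, t3), t4), c(t2, t5)), t1) = 18


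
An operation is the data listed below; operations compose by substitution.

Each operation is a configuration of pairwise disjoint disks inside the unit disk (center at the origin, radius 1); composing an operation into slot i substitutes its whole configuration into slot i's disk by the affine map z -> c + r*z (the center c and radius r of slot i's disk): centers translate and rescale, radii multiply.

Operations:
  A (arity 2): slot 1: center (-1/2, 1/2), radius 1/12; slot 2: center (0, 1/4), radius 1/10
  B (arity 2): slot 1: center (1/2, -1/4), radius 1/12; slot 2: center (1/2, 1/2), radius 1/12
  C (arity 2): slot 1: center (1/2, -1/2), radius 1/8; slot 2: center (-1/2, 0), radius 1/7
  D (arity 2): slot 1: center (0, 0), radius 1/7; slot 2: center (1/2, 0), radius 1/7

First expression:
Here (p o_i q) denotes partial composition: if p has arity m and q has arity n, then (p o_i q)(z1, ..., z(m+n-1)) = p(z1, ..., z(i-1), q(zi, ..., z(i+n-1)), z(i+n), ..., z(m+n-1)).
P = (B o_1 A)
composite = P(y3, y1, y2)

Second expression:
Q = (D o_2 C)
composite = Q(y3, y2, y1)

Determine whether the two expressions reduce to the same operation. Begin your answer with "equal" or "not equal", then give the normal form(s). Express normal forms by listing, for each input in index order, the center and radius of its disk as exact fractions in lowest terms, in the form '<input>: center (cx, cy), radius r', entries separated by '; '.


not equal: they reduce to y1: center (1/2, -11/48), radius 1/120; y2: center (1/2, 1/2), radius 1/12; y3: center (11/24, -5/24), radius 1/144 and y1: center (3/7, 0), radius 1/49; y2: center (4/7, -1/14), radius 1/56; y3: center (0, 0), radius 1/7

In normal form, the first expression is y1: center (1/2, -11/48), radius 1/120; y2: center (1/2, 1/2), radius 1/12; y3: center (11/24, -5/24), radius 1/144
In normal form, the second expression is y1: center (3/7, 0), radius 1/49; y2: center (4/7, -1/14), radius 1/56; y3: center (0, 0), radius 1/7
The normal forms differ: not equal.


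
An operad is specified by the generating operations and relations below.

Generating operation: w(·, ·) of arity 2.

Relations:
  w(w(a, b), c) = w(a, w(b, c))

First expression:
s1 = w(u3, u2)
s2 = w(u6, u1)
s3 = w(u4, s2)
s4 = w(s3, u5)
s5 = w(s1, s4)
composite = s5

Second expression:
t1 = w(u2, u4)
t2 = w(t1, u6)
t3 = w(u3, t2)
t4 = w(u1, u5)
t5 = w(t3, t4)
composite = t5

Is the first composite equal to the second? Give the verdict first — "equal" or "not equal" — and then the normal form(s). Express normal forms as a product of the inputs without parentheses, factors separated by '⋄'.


equal — both sides give u3 ⋄ u2 ⋄ u4 ⋄ u6 ⋄ u1 ⋄ u5

Reducing the first expression gives u3 ⋄ u2 ⋄ u4 ⋄ u6 ⋄ u1 ⋄ u5
Reducing the second expression gives u3 ⋄ u2 ⋄ u4 ⋄ u6 ⋄ u1 ⋄ u5
One common form — equal.


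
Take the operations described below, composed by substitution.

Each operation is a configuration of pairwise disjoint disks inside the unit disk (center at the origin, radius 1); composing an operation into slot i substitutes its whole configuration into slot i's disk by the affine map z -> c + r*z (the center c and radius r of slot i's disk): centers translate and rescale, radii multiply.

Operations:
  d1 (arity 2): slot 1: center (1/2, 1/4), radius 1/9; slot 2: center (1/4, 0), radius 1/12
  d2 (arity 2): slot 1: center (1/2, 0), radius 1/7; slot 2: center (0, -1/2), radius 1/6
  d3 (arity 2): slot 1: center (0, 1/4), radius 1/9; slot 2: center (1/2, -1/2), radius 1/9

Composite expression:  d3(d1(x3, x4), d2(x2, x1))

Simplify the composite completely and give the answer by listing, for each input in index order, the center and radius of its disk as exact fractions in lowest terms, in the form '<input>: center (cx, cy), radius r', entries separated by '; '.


x1: center (1/2, -5/9), radius 1/54; x2: center (5/9, -1/2), radius 1/63; x3: center (1/18, 5/18), radius 1/81; x4: center (1/36, 1/4), radius 1/108

Only the slot chain above each x matters under d3; compose those maps.
x3: after 2 affine steps, its disk has center (1/18, 5/18), radius 1/81
x4: after 2 affine steps, its disk has center (1/36, 1/4), radius 1/108
x2: after 2 affine steps, its disk has center (5/9, -1/2), radius 1/63
x1: after 2 affine steps, its disk has center (1/2, -5/9), radius 1/54


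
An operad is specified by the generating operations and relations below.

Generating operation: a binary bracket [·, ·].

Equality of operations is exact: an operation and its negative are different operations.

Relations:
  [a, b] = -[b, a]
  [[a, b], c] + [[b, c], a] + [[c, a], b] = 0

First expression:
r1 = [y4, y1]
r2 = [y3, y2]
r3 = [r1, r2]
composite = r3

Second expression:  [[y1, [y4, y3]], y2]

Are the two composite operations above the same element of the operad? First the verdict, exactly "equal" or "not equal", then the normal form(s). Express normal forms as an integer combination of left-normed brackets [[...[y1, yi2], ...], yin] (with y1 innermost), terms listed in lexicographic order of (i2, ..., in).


The first expression, normalized: [[[y1, y4], y2], y3] - [[[y1, y4], y3], y2]
The second expression, normalized: -[[[y1, y3], y4], y2] + [[[y1, y4], y3], y2]
No match — not equal.

not equal; the first gives [[[y1, y4], y2], y3] - [[[y1, y4], y3], y2] and the second -[[[y1, y3], y4], y2] + [[[y1, y4], y3], y2]


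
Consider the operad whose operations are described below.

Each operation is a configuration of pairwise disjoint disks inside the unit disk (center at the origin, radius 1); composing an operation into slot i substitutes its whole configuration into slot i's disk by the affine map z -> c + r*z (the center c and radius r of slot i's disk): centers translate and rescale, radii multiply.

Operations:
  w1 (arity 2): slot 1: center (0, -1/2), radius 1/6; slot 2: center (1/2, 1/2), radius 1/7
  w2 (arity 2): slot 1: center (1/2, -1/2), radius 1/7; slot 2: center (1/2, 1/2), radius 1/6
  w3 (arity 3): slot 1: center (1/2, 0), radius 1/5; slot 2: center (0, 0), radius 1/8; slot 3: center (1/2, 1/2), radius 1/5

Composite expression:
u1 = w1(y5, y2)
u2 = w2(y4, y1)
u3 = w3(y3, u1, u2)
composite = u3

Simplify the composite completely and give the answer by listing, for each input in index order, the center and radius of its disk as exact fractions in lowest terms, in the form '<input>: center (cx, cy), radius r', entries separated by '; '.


y1: center (3/5, 3/5), radius 1/30; y2: center (1/16, 1/16), radius 1/56; y3: center (1/2, 0), radius 1/5; y4: center (3/5, 2/5), radius 1/35; y5: center (0, -1/16), radius 1/48


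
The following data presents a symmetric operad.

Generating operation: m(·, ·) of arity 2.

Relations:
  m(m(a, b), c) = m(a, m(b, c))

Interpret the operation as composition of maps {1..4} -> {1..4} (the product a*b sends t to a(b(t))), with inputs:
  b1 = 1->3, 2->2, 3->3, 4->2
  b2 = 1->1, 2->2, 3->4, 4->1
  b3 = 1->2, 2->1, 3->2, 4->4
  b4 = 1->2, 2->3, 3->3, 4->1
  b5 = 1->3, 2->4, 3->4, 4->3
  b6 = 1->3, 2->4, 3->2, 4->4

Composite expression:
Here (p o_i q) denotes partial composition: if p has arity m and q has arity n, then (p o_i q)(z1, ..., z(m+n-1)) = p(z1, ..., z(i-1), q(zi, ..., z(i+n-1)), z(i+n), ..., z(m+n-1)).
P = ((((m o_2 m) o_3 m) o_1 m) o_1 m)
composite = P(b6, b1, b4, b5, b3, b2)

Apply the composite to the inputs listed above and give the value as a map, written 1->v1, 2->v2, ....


1->2, 2->2, 3->2, 4->2

m(b6, b1) = 1->2, 2->4, 3->2, 4->4
m(m(b6, b1), b4) = 1->4, 2->2, 3->2, 4->2
m(b3, b2) = 1->2, 2->1, 3->4, 4->2
m(b5, m(b3, b2)) = 1->4, 2->3, 3->3, 4->4
m(m(m(b6, b1), b4), m(b5, m(b3, b2))) = 1->2, 2->2, 3->2, 4->2


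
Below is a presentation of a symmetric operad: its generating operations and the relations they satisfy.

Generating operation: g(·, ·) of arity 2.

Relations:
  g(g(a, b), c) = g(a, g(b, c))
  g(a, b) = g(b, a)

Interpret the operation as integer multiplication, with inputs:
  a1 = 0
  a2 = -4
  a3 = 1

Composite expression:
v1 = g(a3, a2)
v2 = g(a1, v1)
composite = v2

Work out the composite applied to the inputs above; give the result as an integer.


0

g(a3, a2) = -4
g(a1, g(a3, a2)) = 0


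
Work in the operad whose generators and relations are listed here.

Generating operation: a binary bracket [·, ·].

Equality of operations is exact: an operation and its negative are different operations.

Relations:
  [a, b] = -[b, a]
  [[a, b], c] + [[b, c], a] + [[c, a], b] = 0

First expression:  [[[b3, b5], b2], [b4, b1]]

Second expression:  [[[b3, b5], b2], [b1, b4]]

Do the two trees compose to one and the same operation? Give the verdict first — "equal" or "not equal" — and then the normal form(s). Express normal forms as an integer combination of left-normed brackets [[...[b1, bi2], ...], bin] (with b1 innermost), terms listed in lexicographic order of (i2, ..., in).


not equal: they reduce to -[[[[b1, b4], b2], b3], b5] + [[[[b1, b4], b2], b5], b3] + [[[[b1, b4], b3], b5], b2] - [[[[b1, b4], b5], b3], b2] and [[[[b1, b4], b2], b3], b5] - [[[[b1, b4], b2], b5], b3] - [[[[b1, b4], b3], b5], b2] + [[[[b1, b4], b5], b3], b2]

The first expression reduces to -[[[[b1, b4], b2], b3], b5] + [[[[b1, b4], b2], b5], b3] + [[[[b1, b4], b3], b5], b2] - [[[[b1, b4], b5], b3], b2]
The second expression reduces to [[[[b1, b4], b2], b3], b5] - [[[[b1, b4], b2], b5], b3] - [[[[b1, b4], b3], b5], b2] + [[[[b1, b4], b5], b3], b2]
No match — not equal.


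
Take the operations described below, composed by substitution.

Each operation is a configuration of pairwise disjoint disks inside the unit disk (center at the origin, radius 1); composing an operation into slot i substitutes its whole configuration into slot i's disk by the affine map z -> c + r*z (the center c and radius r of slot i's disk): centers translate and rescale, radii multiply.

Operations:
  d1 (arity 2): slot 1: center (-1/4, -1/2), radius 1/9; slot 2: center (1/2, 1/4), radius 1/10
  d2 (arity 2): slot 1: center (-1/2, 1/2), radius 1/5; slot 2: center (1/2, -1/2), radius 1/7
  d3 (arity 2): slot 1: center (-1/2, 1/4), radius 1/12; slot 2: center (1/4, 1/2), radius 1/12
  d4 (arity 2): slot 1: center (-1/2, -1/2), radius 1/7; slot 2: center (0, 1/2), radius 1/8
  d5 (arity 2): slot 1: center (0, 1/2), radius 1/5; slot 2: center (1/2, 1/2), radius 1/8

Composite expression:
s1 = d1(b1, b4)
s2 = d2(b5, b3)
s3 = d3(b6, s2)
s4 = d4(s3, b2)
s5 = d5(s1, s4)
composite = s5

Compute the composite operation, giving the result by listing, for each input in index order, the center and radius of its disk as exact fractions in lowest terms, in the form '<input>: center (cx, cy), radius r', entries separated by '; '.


Affine substitution under d5: radii multiply and b-centers shift.
b1: after 2 affine steps, its disk has center (-1/20, 2/5), radius 1/45
b4: after 2 affine steps, its disk has center (1/10, 11/20), radius 1/50
b6: after 3 affine steps, its disk has center (3/7, 99/224), radius 1/672
b5: after 4 affine steps, its disk has center (593/1344, 601/1344), radius 1/3360
b3: after 4 affine steps, its disk has center (85/192, 599/1344), radius 1/4704
b2: after 2 affine steps, its disk has center (1/2, 9/16), radius 1/64

b1: center (-1/20, 2/5), radius 1/45; b2: center (1/2, 9/16), radius 1/64; b3: center (85/192, 599/1344), radius 1/4704; b4: center (1/10, 11/20), radius 1/50; b5: center (593/1344, 601/1344), radius 1/3360; b6: center (3/7, 99/224), radius 1/672


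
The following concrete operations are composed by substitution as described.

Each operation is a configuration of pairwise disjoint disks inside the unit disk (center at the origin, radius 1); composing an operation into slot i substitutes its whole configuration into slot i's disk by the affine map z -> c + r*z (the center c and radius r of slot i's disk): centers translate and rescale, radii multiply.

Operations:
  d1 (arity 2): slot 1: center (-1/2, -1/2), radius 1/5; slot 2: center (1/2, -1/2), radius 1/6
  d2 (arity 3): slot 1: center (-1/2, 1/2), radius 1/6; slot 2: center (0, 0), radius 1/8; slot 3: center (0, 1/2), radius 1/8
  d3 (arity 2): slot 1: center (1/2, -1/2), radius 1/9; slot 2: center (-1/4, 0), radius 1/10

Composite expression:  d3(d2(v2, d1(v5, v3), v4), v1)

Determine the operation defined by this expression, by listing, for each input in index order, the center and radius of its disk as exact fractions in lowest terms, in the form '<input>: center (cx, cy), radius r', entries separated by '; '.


v1: center (-1/4, 0), radius 1/10; v2: center (4/9, -4/9), radius 1/54; v3: center (73/144, -73/144), radius 1/432; v4: center (1/2, -4/9), radius 1/72; v5: center (71/144, -73/144), radius 1/360


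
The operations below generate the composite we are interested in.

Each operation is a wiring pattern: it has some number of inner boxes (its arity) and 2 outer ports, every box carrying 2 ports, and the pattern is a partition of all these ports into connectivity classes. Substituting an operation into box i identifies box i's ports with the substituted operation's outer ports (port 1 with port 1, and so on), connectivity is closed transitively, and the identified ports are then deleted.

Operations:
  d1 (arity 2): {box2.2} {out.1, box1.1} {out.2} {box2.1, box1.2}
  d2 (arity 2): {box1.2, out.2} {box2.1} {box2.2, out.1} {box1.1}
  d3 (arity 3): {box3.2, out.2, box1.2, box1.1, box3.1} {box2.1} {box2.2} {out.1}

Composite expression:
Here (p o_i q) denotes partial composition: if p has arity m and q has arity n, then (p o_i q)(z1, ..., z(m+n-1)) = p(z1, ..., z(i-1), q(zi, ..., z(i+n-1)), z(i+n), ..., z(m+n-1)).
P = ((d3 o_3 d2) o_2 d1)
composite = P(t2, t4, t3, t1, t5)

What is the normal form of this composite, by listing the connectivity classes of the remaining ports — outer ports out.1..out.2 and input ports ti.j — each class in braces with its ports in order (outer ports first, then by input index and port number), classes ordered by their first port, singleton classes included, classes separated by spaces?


Substituting into d3 glues patterns; closure does the rest.
stage d1: inputs (t4, t3), connectivity {out.1, t4.1} {out.2} {t3.1, t4.2} {t3.2}, out.j its boundary
stage d2: inputs (t1, t5), connectivity {out.1, t5.2} {out.2, t1.2} {t1.1} {t5.1}, out.j its boundary
stage d3: inputs (t2, t4, t3, t1, t5), connectivity {out.1} {out.2, t1.2, t2.1, t2.2, t5.2} {t1.1} {t3.1, t4.2} {t3.2} {t4.1} {t5.1}, out.j its boundary

{out.1} {out.2, t1.2, t2.1, t2.2, t5.2} {t1.1} {t3.1, t4.2} {t3.2} {t4.1} {t5.1}


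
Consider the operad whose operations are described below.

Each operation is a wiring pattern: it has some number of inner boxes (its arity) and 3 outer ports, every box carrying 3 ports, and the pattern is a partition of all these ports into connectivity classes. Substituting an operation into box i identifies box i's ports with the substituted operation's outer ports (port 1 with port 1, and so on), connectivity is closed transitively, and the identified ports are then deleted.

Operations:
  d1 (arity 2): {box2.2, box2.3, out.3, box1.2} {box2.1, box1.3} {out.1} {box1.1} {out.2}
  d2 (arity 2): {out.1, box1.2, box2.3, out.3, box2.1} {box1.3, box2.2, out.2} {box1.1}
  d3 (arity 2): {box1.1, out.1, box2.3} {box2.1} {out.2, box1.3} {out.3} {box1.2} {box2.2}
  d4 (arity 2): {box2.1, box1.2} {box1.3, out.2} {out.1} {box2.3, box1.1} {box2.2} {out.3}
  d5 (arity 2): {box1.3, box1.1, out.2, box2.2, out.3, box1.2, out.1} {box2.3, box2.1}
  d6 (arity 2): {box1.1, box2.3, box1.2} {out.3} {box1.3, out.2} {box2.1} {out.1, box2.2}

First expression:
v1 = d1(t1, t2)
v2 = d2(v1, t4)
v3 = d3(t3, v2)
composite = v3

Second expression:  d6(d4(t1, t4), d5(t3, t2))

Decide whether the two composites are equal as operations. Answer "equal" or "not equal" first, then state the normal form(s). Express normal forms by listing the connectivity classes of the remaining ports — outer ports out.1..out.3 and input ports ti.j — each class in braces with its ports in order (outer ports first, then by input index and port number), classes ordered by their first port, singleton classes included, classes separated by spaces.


not equal; first: {out.1, t3.1, t4.1, t4.3} {out.2, t3.3} {out.3} {t1.1} {t1.2, t2.2, t2.3, t4.2} {t1.3, t2.1} {t3.2}; second: {out.1, t1.3, t2.2, t3.1, t3.2, t3.3} {out.2} {out.3} {t1.1, t4.3} {t1.2, t4.1} {t2.1, t2.3} {t4.2}

In normal form, the first expression is {out.1, t3.1, t4.1, t4.3} {out.2, t3.3} {out.3} {t1.1} {t1.2, t2.2, t2.3, t4.2} {t1.3, t2.1} {t3.2}
In normal form, the second expression is {out.1, t1.3, t2.2, t3.1, t3.2, t3.3} {out.2} {out.3} {t1.1, t4.3} {t1.2, t4.1} {t2.1, t2.3} {t4.2}
The forms do not match — not equal.


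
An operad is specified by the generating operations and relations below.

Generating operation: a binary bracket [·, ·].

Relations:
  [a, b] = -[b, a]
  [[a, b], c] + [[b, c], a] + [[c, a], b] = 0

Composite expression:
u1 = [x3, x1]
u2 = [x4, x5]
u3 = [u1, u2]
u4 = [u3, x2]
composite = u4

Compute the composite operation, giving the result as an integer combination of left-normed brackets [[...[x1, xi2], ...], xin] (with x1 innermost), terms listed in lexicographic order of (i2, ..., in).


Antisymmetry and Jacobi reduce to x1-anchored left-normed brackets.
Composite bracket: [[[x3, x1], [x4, x5]], x2]
Applying ab - ba throughout gives 16 signed words (2^4 = 16).
The x1-initial words carry the normal form:
  from x1x3x4x5x2, sign -1: term -[[[[x1, x3], x4], x5], x2]
  from x1x3x5x4x2, sign +1: term +[[[[x1, x3], x5], x4], x2]

-[[[[x1, x3], x4], x5], x2] + [[[[x1, x3], x5], x4], x2]


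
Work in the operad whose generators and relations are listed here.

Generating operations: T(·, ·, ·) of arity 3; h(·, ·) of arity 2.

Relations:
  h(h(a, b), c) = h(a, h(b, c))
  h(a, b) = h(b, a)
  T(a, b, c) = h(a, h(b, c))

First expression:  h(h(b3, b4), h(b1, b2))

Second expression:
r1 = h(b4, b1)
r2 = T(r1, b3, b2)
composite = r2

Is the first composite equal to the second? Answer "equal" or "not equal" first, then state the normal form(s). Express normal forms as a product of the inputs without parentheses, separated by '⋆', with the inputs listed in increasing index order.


Normal form of the first expression: b1 ⋆ b2 ⋆ b3 ⋆ b4
Normal form of the second expression: b1 ⋆ b2 ⋆ b3 ⋆ b4
The forms coincide; equal.

equal; both compose to b1 ⋆ b2 ⋆ b3 ⋆ b4


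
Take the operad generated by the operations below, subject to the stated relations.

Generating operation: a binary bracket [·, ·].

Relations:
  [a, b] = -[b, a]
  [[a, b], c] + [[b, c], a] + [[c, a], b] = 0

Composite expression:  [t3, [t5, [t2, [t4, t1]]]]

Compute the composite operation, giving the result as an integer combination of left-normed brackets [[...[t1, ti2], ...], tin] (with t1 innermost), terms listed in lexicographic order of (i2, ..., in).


Skip Jacobi rewriting: expand, keep t1-initial words, read off terms.
Composite bracket: [t3, [t5, [t2, [t4, t1]]]]
Full expansion: 16 signed words from ab - ba (2^4 = 16).
Coefficients come from the t1-initial words:
  t1t4t2t5t3 (sign +1) contributes +[[[[t1, t4], t2], t5], t3]

[[[[t1, t4], t2], t5], t3]


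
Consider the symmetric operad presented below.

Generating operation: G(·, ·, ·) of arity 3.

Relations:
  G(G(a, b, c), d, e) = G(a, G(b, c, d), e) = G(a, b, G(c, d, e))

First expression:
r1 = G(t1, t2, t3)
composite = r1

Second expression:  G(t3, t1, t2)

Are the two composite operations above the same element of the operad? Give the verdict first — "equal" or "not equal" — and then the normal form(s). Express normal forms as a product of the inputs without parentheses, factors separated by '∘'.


not equal; first: t1 ∘ t2 ∘ t3; second: t3 ∘ t1 ∘ t2

The first expression reduces to t1 ∘ t2 ∘ t3
The second expression reduces to t3 ∘ t1 ∘ t2
Different reductions; not equal.


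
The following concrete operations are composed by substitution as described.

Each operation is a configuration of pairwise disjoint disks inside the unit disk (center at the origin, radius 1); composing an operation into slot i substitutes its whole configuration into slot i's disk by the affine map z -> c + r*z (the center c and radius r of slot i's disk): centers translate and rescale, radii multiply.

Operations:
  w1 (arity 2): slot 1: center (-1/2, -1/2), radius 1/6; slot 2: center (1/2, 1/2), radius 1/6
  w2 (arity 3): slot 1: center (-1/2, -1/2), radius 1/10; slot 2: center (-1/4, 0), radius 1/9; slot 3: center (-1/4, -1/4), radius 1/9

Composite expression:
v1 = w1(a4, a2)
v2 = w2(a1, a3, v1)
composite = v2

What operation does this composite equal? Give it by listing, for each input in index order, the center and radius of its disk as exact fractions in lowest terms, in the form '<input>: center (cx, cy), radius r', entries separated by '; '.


Affine substitution under w2: radii multiply and a-centers shift.
input a1: composing its 1 substitution step yields center (-1/2, -1/2), radius 1/10
input a3: composing its 1 substitution step yields center (-1/4, 0), radius 1/9
input a4: composing its 2 substitution steps yields center (-11/36, -11/36), radius 1/54
input a2: composing its 2 substitution steps yields center (-7/36, -7/36), radius 1/54

a1: center (-1/2, -1/2), radius 1/10; a2: center (-7/36, -7/36), radius 1/54; a3: center (-1/4, 0), radius 1/9; a4: center (-11/36, -11/36), radius 1/54


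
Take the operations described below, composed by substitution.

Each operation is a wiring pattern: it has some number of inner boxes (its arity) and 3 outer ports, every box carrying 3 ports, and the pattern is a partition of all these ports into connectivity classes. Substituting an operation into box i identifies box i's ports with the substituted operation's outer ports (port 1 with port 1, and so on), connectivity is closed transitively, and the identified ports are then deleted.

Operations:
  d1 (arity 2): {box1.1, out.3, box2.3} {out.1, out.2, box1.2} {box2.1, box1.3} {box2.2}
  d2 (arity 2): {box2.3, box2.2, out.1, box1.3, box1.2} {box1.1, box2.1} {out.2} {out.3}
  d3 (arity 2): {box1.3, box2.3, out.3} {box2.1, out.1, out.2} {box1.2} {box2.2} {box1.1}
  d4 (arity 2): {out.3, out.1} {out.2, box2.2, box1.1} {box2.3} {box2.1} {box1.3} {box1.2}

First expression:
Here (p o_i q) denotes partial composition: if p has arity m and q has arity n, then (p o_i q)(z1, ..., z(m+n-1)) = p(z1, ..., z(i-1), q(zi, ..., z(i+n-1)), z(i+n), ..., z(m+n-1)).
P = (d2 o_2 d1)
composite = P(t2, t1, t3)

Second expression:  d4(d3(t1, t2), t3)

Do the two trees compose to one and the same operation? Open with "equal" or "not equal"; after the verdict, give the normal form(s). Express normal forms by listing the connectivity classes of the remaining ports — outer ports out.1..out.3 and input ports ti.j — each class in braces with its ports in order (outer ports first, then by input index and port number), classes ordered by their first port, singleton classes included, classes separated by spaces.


not equal; the first gives {out.1, t1.1, t1.2, t2.1, t2.2, t2.3, t3.3} {out.2} {out.3} {t1.3, t3.1} {t3.2} and the second {out.1, out.3} {out.2, t2.1, t3.2} {t1.1} {t1.2} {t1.3, t2.3} {t2.2} {t3.1} {t3.3}

The first composite normalizes to {out.1, t1.1, t1.2, t2.1, t2.2, t2.3, t3.3} {out.2} {out.3} {t1.3, t3.1} {t3.2}
The second composite normalizes to {out.1, out.3} {out.2, t2.1, t3.2} {t1.1} {t1.2} {t1.3, t2.3} {t2.2} {t3.1} {t3.3}
No match — not equal.
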